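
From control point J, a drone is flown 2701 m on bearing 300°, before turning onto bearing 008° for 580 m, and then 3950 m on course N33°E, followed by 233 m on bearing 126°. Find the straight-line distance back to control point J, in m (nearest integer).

5101 m

Leg 1 (300°, 2701 m): east 2701 sin 300° = -2339.13, north 2701 cos 300° = 1350.50
Leg 2 (008°, 580 m): east 580 sin 8° = 80.72, north 580 cos 8° = 574.36
Leg 3 (N33°E, 3950 m): east 3950 sin 33° = 2151.32, north 3950 cos 33° = 3312.75
Leg 4 (126°, 233 m): east 233 sin 126° = 188.50, north 233 cos 126° = -136.95
Net: 81.41 east, 5100.65 north. Distance = √((81.41)² + (5100.65)²) = 5101.300 m.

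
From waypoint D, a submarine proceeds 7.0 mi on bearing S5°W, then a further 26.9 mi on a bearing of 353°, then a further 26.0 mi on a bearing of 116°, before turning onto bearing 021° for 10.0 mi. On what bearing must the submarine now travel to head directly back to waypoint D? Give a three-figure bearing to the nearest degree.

Leg 1 (S5°W, 7.0 mi): east 7.0 sin 185° = -0.61, north 7.0 cos 185° = -6.97
Leg 2 (353°, 26.9 mi): east 26.9 sin 353° = -3.28, north 26.9 cos 353° = 26.70
Leg 3 (116°, 26.0 mi): east 26.0 sin 116° = 23.37, north 26.0 cos 116° = -11.40
Leg 4 (021°, 10.0 mi): east 10.0 sin 21° = 3.58, north 10.0 cos 21° = 9.34
Net displacement: 23.06 east, 17.66 north. Direction back to start is (-23.06, -17.66): bearing = atan2(-23.06, -17.66) mod 360° = 232.55° ≈ 233°.

233°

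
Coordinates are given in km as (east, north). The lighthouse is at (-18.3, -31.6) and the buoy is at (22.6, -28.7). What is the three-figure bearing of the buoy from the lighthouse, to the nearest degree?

Δeast = 22.6 − -18.3 = 40.90; Δnorth = -28.7 − -31.6 = 2.90.
Bearing = atan2(Δeast, Δnorth) mod 360° = 85.94° ≈ 086°.

086°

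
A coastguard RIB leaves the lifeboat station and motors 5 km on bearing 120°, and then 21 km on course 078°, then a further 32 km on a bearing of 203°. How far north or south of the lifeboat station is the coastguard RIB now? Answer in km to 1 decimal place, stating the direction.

27.6 km south

Leg 1 (120°, 5 km): east 5 sin 120° = 4.33, north 5 cos 120° = -2.50
Leg 2 (078°, 21 km): east 21 sin 78° = 20.54, north 21 cos 78° = 4.37
Leg 3 (203°, 32 km): east 32 sin 203° = -12.50, north 32 cos 203° = -29.46
Net north component: -27.59 km.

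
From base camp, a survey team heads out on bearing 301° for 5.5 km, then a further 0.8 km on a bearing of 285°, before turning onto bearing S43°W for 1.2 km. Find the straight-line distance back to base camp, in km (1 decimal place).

Leg 1 (301°, 5.5 km): east 5.5 sin 301° = -4.71, north 5.5 cos 301° = 2.83
Leg 2 (285°, 0.8 km): east 0.8 sin 285° = -0.77, north 0.8 cos 285° = 0.21
Leg 3 (S43°W, 1.2 km): east 1.2 sin 223° = -0.82, north 1.2 cos 223° = -0.88
Net: -6.31 east, 2.16 north. Distance = √((-6.31)² + (2.16)²) = 6.666 km.

6.7 km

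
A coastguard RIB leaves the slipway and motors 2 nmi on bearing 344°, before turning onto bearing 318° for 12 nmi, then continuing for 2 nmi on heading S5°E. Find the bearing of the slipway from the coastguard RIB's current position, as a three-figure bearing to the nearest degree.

136°

Leg 1 (344°, 2 nmi): east 2 sin 344° = -0.55, north 2 cos 344° = 1.92
Leg 2 (318°, 12 nmi): east 12 sin 318° = -8.03, north 12 cos 318° = 8.92
Leg 3 (S5°E, 2 nmi): east 2 sin 175° = 0.17, north 2 cos 175° = -1.99
Net displacement: -8.41 east, 8.85 north. Direction back to start is (8.41, -8.85): bearing = atan2(8.41, -8.85) mod 360° = 136.47° ≈ 136°.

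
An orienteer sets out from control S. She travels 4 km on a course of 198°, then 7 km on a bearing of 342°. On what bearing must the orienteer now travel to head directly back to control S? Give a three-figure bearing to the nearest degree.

130°

Leg 1 (198°, 4 km): east 4 sin 198° = -1.24, north 4 cos 198° = -3.80
Leg 2 (342°, 7 km): east 7 sin 342° = -2.16, north 7 cos 342° = 6.66
Net displacement: -3.40 east, 2.85 north. Direction back to start is (3.40, -2.85): bearing = atan2(3.40, -2.85) mod 360° = 130.01° ≈ 130°.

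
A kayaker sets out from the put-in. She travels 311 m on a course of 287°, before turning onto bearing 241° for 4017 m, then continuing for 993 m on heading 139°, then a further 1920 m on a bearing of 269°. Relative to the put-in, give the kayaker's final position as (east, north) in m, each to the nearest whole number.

Leg 1 (287°, 311 m): east 311 sin 287° = -297.41, north 311 cos 287° = 90.93
Leg 2 (241°, 4017 m): east 4017 sin 241° = -3513.35, north 4017 cos 241° = -1947.48
Leg 3 (139°, 993 m): east 993 sin 139° = 651.47, north 993 cos 139° = -749.43
Leg 4 (269°, 1920 m): east 1920 sin 269° = -1919.71, north 1920 cos 269° = -33.51
Summing: -5079.00 m east, -2639.49 m north → (-5079, -2639).

(-5079, -2639)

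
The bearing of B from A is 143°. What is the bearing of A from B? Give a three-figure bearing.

323°

Back-bearing = 143° + 180° = 323°.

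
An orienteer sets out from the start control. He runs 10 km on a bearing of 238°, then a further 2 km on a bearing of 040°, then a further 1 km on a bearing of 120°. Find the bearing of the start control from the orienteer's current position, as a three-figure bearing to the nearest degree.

Leg 1 (238°, 10 km): east 10 sin 238° = -8.48, north 10 cos 238° = -5.30
Leg 2 (040°, 2 km): east 2 sin 40° = 1.29, north 2 cos 40° = 1.53
Leg 3 (120°, 1 km): east 1 sin 120° = 0.87, north 1 cos 120° = -0.50
Net displacement: -6.33 east, -4.27 north. Direction back to start is (6.33, 4.27): bearing = atan2(6.33, 4.27) mod 360° = 56.01° ≈ 056°.

056°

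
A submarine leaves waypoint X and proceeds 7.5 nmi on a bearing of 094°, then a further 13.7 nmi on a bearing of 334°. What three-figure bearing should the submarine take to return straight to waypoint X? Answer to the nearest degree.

Leg 1 (094°, 7.5 nmi): east 7.5 sin 94° = 7.48, north 7.5 cos 94° = -0.52
Leg 2 (334°, 13.7 nmi): east 13.7 sin 334° = -6.01, north 13.7 cos 334° = 12.31
Net displacement: 1.48 east, 11.79 north. Direction back to start is (-1.48, -11.79): bearing = atan2(-1.48, -11.79) mod 360° = 187.14° ≈ 187°.

187°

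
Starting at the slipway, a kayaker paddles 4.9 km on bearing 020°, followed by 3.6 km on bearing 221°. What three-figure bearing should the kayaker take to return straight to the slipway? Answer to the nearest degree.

Leg 1 (020°, 4.9 km): east 4.9 sin 20° = 1.68, north 4.9 cos 20° = 4.60
Leg 2 (221°, 3.6 km): east 3.6 sin 221° = -2.36, north 3.6 cos 221° = -2.72
Net displacement: -0.69 east, 1.89 north. Direction back to start is (0.69, -1.89): bearing = atan2(0.69, -1.89) mod 360° = 160.03° ≈ 160°.

160°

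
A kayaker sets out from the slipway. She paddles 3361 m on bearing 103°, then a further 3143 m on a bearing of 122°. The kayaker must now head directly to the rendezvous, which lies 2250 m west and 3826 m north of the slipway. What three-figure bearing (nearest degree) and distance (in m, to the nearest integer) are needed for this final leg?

307°, 10301 m

Leg 1 (103°, 3361 m): east 3361 sin 103° = 3274.86, north 3361 cos 103° = -756.06
Leg 2 (122°, 3143 m): east 3143 sin 122° = 2665.42, north 3143 cos 122° = -1665.54
Current position: (5940.27, -2421.60). Target: (-2250, 3826). Remaining: Δeast = -8190.27, Δnorth = 6247.60.
Bearing = atan2(-8190.27, 6247.60) mod 360° = 307.34°; distance = √((-8190.27)² + (6247.60)²) = 10301.118 m.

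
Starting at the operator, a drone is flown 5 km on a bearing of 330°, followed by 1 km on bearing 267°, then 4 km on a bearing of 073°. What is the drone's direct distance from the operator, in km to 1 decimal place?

5.5 km

Leg 1 (330°, 5 km): east 5 sin 330° = -2.50, north 5 cos 330° = 4.33
Leg 2 (267°, 1 km): east 1 sin 267° = -1.00, north 1 cos 267° = -0.05
Leg 3 (073°, 4 km): east 4 sin 73° = 3.83, north 4 cos 73° = 1.17
Net: 0.33 east, 5.45 north. Distance = √((0.33)² + (5.45)²) = 5.457 km.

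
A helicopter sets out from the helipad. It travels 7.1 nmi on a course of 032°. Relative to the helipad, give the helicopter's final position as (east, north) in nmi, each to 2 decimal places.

(3.76, 6.02)

Leg 1 (032°, 7.1 nmi): east 7.1 sin 32° = 3.76, north 7.1 cos 32° = 6.02
Summing: 3.76 nmi east, 6.02 nmi north → (3.76, 6.02).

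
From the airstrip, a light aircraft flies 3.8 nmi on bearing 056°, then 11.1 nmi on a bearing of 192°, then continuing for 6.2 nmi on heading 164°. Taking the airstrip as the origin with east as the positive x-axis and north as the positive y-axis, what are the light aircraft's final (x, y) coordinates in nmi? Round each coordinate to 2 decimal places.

(2.55, -14.69)

Leg 1 (056°, 3.8 nmi): east 3.8 sin 56° = 3.15, north 3.8 cos 56° = 2.12
Leg 2 (192°, 11.1 nmi): east 11.1 sin 192° = -2.31, north 11.1 cos 192° = -10.86
Leg 3 (164°, 6.2 nmi): east 6.2 sin 164° = 1.71, north 6.2 cos 164° = -5.96
Summing: 2.55 nmi east, -14.69 nmi north → (2.55, -14.69).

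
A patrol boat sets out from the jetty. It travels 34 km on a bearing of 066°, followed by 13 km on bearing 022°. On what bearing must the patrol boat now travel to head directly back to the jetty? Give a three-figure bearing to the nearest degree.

Leg 1 (066°, 34 km): east 34 sin 66° = 31.06, north 34 cos 66° = 13.83
Leg 2 (022°, 13 km): east 13 sin 22° = 4.87, north 13 cos 22° = 12.05
Net displacement: 35.93 east, 25.88 north. Direction back to start is (-35.93, -25.88): bearing = atan2(-35.93, -25.88) mod 360° = 234.23° ≈ 234°.

234°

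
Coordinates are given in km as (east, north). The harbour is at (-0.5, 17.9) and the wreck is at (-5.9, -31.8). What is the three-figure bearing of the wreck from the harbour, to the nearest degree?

186°

Δeast = -5.9 − -0.5 = -5.40; Δnorth = -31.8 − 17.9 = -49.70.
Bearing = atan2(Δeast, Δnorth) mod 360° = 186.20° ≈ 186°.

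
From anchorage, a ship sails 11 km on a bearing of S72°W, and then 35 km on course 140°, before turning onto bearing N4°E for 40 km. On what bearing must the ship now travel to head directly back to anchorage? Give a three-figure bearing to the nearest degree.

Leg 1 (S72°W, 11 km): east 11 sin 252° = -10.46, north 11 cos 252° = -3.40
Leg 2 (140°, 35 km): east 35 sin 140° = 22.50, north 35 cos 140° = -26.81
Leg 3 (N4°E, 40 km): east 40 sin 4° = 2.79, north 40 cos 4° = 39.90
Net displacement: 14.83 east, 9.69 north. Direction back to start is (-14.83, -9.69): bearing = atan2(-14.83, -9.69) mod 360° = 236.83° ≈ 237°.

237°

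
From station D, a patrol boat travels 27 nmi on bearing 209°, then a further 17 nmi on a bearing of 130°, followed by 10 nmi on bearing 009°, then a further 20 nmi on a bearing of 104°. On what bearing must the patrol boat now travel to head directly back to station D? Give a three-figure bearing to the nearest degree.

Leg 1 (209°, 27 nmi): east 27 sin 209° = -13.09, north 27 cos 209° = -23.61
Leg 2 (130°, 17 nmi): east 17 sin 130° = 13.02, north 17 cos 130° = -10.93
Leg 3 (009°, 10 nmi): east 10 sin 9° = 1.56, north 10 cos 9° = 9.88
Leg 4 (104°, 20 nmi): east 20 sin 104° = 19.41, north 20 cos 104° = -4.84
Net displacement: 20.90 east, -29.50 north. Direction back to start is (-20.90, 29.50): bearing = atan2(-20.90, 29.50) mod 360° = 324.68° ≈ 325°.

325°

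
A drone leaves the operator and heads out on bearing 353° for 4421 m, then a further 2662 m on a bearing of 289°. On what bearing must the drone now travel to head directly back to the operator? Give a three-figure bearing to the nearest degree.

150°

Leg 1 (353°, 4421 m): east 4421 sin 353° = -538.78, north 4421 cos 353° = 4388.05
Leg 2 (289°, 2662 m): east 2662 sin 289° = -2516.97, north 2662 cos 289° = 866.66
Net displacement: -3055.75 east, 5254.71 north. Direction back to start is (3055.75, -5254.71): bearing = atan2(3055.75, -5254.71) mod 360° = 149.82° ≈ 150°.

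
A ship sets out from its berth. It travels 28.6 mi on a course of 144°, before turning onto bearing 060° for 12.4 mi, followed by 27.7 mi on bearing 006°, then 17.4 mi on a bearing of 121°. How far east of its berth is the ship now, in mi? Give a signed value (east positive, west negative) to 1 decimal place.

Leg 1 (144°, 28.6 mi): east 28.6 sin 144° = 16.81, north 28.6 cos 144° = -23.14
Leg 2 (060°, 12.4 mi): east 12.4 sin 60° = 10.74, north 12.4 cos 60° = 6.20
Leg 3 (006°, 27.7 mi): east 27.7 sin 6° = 2.90, north 27.7 cos 6° = 27.55
Leg 4 (121°, 17.4 mi): east 17.4 sin 121° = 14.91, north 17.4 cos 121° = -8.96
Net east component: 45.36 mi.

45.4 mi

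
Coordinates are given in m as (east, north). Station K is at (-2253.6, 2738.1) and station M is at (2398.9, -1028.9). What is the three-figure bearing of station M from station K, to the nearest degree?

129°

Δeast = 2398.9 − -2253.6 = 4652.50; Δnorth = -1028.9 − 2738.1 = -3767.00.
Bearing = atan2(Δeast, Δnorth) mod 360° = 129.00° ≈ 129°.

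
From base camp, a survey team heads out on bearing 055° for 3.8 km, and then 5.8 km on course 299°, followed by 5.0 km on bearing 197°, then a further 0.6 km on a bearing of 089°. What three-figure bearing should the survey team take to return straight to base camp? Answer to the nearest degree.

Leg 1 (055°, 3.8 km): east 3.8 sin 55° = 3.11, north 3.8 cos 55° = 2.18
Leg 2 (299°, 5.8 km): east 5.8 sin 299° = -5.07, north 5.8 cos 299° = 2.81
Leg 3 (197°, 5.0 km): east 5.0 sin 197° = -1.46, north 5.0 cos 197° = -4.78
Leg 4 (089°, 0.6 km): east 0.6 sin 89° = 0.60, north 0.6 cos 89° = 0.01
Net displacement: -2.82 east, 0.22 north. Direction back to start is (2.82, -0.22): bearing = atan2(2.82, -0.22) mod 360° = 94.47° ≈ 094°.

094°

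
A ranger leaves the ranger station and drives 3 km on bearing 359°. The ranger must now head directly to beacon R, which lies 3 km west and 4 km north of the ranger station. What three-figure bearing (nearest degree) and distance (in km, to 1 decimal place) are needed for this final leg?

Leg 1 (359°, 3 km): east 3 sin 359° = -0.05, north 3 cos 359° = 3.00
Current position: (-0.05, 3.00). Target: (-3, 4). Remaining: Δeast = -2.95, Δnorth = 1.00.
Bearing = atan2(-2.95, 1.00) mod 360° = 288.75°; distance = √((-2.95)² + (1.00)²) = 3.113 km.

289°, 3.1 km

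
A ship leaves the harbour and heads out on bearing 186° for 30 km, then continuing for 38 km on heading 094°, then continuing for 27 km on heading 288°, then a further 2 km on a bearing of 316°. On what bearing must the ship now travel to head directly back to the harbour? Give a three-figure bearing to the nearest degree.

Leg 1 (186°, 30 km): east 30 sin 186° = -3.14, north 30 cos 186° = -29.84
Leg 2 (094°, 38 km): east 38 sin 94° = 37.91, north 38 cos 94° = -2.65
Leg 3 (288°, 27 km): east 27 sin 288° = -25.68, north 27 cos 288° = 8.34
Leg 4 (316°, 2 km): east 2 sin 316° = -1.39, north 2 cos 316° = 1.44
Net displacement: 7.70 east, -22.70 north. Direction back to start is (-7.70, 22.70): bearing = atan2(-7.70, 22.70) mod 360° = 341.26° ≈ 341°.

341°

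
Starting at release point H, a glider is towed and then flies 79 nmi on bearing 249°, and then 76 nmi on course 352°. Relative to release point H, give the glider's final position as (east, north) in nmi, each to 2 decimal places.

Leg 1 (249°, 79 nmi): east 79 sin 249° = -73.75, north 79 cos 249° = -28.31
Leg 2 (352°, 76 nmi): east 76 sin 352° = -10.58, north 76 cos 352° = 75.26
Summing: -84.33 nmi east, 46.95 nmi north → (-84.33, 46.95).

(-84.33, 46.95)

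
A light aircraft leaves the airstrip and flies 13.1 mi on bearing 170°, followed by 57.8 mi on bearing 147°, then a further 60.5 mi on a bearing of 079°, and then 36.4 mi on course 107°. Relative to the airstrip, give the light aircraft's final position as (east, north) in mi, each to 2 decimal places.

(127.95, -60.47)

Leg 1 (170°, 13.1 mi): east 13.1 sin 170° = 2.27, north 13.1 cos 170° = -12.90
Leg 2 (147°, 57.8 mi): east 57.8 sin 147° = 31.48, north 57.8 cos 147° = -48.48
Leg 3 (079°, 60.5 mi): east 60.5 sin 79° = 59.39, north 60.5 cos 79° = 11.54
Leg 4 (107°, 36.4 mi): east 36.4 sin 107° = 34.81, north 36.4 cos 107° = -10.64
Summing: 127.95 mi east, -60.47 mi north → (127.95, -60.47).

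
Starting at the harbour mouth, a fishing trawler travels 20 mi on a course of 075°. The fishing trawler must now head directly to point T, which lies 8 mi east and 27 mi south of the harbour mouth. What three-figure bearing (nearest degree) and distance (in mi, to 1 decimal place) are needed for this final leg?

199°, 34.1 mi

Leg 1 (075°, 20 mi): east 20 sin 75° = 19.32, north 20 cos 75° = 5.18
Current position: (19.32, 5.18). Target: (8, -27). Remaining: Δeast = -11.32, Δnorth = -32.18.
Bearing = atan2(-11.32, -32.18) mod 360° = 199.38°; distance = √((-11.32)² + (-32.18)²) = 34.109 mi.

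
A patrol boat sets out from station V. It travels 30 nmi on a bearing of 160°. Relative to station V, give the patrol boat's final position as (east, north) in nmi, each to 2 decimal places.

(10.26, -28.19)

Leg 1 (160°, 30 nmi): east 30 sin 160° = 10.26, north 30 cos 160° = -28.19
Summing: 10.26 nmi east, -28.19 nmi north → (10.26, -28.19).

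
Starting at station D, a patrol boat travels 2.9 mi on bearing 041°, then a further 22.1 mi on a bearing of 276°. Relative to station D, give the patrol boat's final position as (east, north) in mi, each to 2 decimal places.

Leg 1 (041°, 2.9 mi): east 2.9 sin 41° = 1.90, north 2.9 cos 41° = 2.19
Leg 2 (276°, 22.1 mi): east 22.1 sin 276° = -21.98, north 22.1 cos 276° = 2.31
Summing: -20.08 mi east, 4.50 mi north → (-20.08, 4.50).

(-20.08, 4.50)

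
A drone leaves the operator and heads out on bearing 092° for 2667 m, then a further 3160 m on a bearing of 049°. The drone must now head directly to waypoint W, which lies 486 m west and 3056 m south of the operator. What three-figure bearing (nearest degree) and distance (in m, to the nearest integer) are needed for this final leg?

228°, 7484 m

Leg 1 (092°, 2667 m): east 2667 sin 92° = 2665.38, north 2667 cos 92° = -93.08
Leg 2 (049°, 3160 m): east 3160 sin 49° = 2384.88, north 3160 cos 49° = 2073.15
Current position: (5050.26, 1980.07). Target: (-486, -3056). Remaining: Δeast = -5536.26, Δnorth = -5036.07.
Bearing = atan2(-5536.26, -5036.07) mod 360° = 227.71°; distance = √((-5536.26)² + (-5036.07)²) = 7484.126 m.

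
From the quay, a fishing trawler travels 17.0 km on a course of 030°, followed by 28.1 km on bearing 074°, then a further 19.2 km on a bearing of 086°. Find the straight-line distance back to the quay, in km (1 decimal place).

Leg 1 (030°, 17.0 km): east 17.0 sin 30° = 8.50, north 17.0 cos 30° = 14.72
Leg 2 (074°, 28.1 km): east 28.1 sin 74° = 27.01, north 28.1 cos 74° = 7.75
Leg 3 (086°, 19.2 km): east 19.2 sin 86° = 19.15, north 19.2 cos 86° = 1.34
Net: 54.66 east, 23.81 north. Distance = √((54.66)² + (23.81)²) = 59.624 km.

59.6 km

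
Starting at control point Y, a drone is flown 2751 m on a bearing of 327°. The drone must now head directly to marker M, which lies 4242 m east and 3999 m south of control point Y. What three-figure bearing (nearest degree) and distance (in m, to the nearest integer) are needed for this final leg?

Leg 1 (327°, 2751 m): east 2751 sin 327° = -1498.30, north 2751 cos 327° = 2307.18
Current position: (-1498.30, 2307.18). Target: (4242, -3999). Remaining: Δeast = 5740.30, Δnorth = -6306.18.
Bearing = atan2(5740.30, -6306.18) mod 360° = 137.69°; distance = √((5740.30)² + (-6306.18)²) = 8527.544 m.

138°, 8528 m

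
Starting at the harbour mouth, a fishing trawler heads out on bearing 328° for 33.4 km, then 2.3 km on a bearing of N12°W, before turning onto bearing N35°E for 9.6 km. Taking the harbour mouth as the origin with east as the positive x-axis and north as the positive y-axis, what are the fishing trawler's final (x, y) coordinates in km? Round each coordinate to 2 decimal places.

(-12.67, 38.44)

Leg 1 (328°, 33.4 km): east 33.4 sin 328° = -17.70, north 33.4 cos 328° = 28.32
Leg 2 (N12°W, 2.3 km): east 2.3 sin 348° = -0.48, north 2.3 cos 348° = 2.25
Leg 3 (N35°E, 9.6 km): east 9.6 sin 35° = 5.51, north 9.6 cos 35° = 7.86
Summing: -12.67 km east, 38.44 km north → (-12.67, 38.44).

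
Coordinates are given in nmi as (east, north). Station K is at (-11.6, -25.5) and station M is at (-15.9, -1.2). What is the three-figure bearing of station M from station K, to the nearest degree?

350°

Δeast = -15.9 − -11.6 = -4.30; Δnorth = -1.2 − -25.5 = 24.30.
Bearing = atan2(Δeast, Δnorth) mod 360° = 349.97° ≈ 350°.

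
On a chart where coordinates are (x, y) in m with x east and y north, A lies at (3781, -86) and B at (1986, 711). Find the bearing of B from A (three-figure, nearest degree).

Δeast = 1986 − 3781 = -1795.00; Δnorth = 711 − -86 = 797.00.
Bearing = atan2(Δeast, Δnorth) mod 360° = 293.94° ≈ 294°.

294°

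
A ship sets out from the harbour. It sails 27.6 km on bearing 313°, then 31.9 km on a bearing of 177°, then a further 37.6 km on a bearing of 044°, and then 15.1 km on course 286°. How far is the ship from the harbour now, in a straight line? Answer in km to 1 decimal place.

19.4 km

Leg 1 (313°, 27.6 km): east 27.6 sin 313° = -20.19, north 27.6 cos 313° = 18.82
Leg 2 (177°, 31.9 km): east 31.9 sin 177° = 1.67, north 31.9 cos 177° = -31.86
Leg 3 (044°, 37.6 km): east 37.6 sin 44° = 26.12, north 37.6 cos 44° = 27.05
Leg 4 (286°, 15.1 km): east 15.1 sin 286° = -14.52, north 15.1 cos 286° = 4.16
Net: -6.91 east, 18.18 north. Distance = √((-6.91)² + (18.18)²) = 19.446 km.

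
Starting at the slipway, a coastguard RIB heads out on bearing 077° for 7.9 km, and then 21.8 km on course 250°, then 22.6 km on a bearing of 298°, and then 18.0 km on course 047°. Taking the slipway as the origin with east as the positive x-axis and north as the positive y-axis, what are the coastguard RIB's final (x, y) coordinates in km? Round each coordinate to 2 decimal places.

Leg 1 (077°, 7.9 km): east 7.9 sin 77° = 7.70, north 7.9 cos 77° = 1.78
Leg 2 (250°, 21.8 km): east 21.8 sin 250° = -20.49, north 21.8 cos 250° = -7.46
Leg 3 (298°, 22.6 km): east 22.6 sin 298° = -19.95, north 22.6 cos 298° = 10.61
Leg 4 (047°, 18.0 km): east 18.0 sin 47° = 13.16, north 18.0 cos 47° = 12.28
Summing: -19.58 km east, 17.21 km north → (-19.58, 17.21).

(-19.58, 17.21)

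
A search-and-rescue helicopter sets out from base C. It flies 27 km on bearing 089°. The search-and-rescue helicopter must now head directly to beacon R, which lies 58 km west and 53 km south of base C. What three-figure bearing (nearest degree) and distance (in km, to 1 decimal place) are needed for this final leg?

Leg 1 (089°, 27 km): east 27 sin 89° = 27.00, north 27 cos 89° = 0.47
Current position: (27.00, 0.47). Target: (-58, -53). Remaining: Δeast = -85.00, Δnorth = -53.47.
Bearing = atan2(-85.00, -53.47) mod 360° = 237.83°; distance = √((-85.00)² + (-53.47)²) = 100.416 km.

238°, 100.4 km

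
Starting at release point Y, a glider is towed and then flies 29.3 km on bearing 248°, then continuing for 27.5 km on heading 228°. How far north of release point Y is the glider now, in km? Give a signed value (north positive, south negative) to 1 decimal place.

-29.4 km

Leg 1 (248°, 29.3 km): east 29.3 sin 248° = -27.17, north 29.3 cos 248° = -10.98
Leg 2 (228°, 27.5 km): east 27.5 sin 228° = -20.44, north 27.5 cos 228° = -18.40
Net north component: -29.38 km.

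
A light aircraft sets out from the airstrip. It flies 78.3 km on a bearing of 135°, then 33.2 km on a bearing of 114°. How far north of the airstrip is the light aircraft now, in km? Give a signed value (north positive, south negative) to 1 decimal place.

-68.9 km

Leg 1 (135°, 78.3 km): east 78.3 sin 135° = 55.37, north 78.3 cos 135° = -55.37
Leg 2 (114°, 33.2 km): east 33.2 sin 114° = 30.33, north 33.2 cos 114° = -13.50
Net north component: -68.87 km.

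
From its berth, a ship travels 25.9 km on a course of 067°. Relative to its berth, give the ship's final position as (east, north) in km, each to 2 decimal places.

Leg 1 (067°, 25.9 km): east 25.9 sin 67° = 23.84, north 25.9 cos 67° = 10.12
Summing: 23.84 km east, 10.12 km north → (23.84, 10.12).

(23.84, 10.12)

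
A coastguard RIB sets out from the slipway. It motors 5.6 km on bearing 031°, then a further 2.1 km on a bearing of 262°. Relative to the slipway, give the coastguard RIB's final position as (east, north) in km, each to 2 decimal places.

(0.80, 4.51)

Leg 1 (031°, 5.6 km): east 5.6 sin 31° = 2.88, north 5.6 cos 31° = 4.80
Leg 2 (262°, 2.1 km): east 2.1 sin 262° = -2.08, north 2.1 cos 262° = -0.29
Summing: 0.80 km east, 4.51 km north → (0.80, 4.51).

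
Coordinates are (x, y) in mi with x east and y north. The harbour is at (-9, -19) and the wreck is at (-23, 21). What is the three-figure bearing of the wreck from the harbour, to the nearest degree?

Δeast = -23 − -9 = -14.00; Δnorth = 21 − -19 = 40.00.
Bearing = atan2(Δeast, Δnorth) mod 360° = 340.71° ≈ 341°.

341°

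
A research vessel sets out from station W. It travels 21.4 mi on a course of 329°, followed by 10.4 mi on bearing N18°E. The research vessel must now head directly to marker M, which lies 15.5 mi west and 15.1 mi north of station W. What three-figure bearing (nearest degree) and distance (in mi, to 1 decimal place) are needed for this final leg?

Leg 1 (329°, 21.4 mi): east 21.4 sin 329° = -11.02, north 21.4 cos 329° = 18.34
Leg 2 (N18°E, 10.4 mi): east 10.4 sin 18° = 3.21, north 10.4 cos 18° = 9.89
Current position: (-7.81, 28.23). Target: (-15.5, 15.1). Remaining: Δeast = -7.69, Δnorth = -13.13.
Bearing = atan2(-7.69, -13.13) mod 360° = 210.35°; distance = √((-7.69)² + (-13.13)²) = 15.221 mi.

210°, 15.2 mi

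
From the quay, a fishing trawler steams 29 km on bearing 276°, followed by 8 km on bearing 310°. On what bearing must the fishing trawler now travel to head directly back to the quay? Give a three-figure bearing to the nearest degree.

Leg 1 (276°, 29 km): east 29 sin 276° = -28.84, north 29 cos 276° = 3.03
Leg 2 (310°, 8 km): east 8 sin 310° = -6.13, north 8 cos 310° = 5.14
Net displacement: -34.97 east, 8.17 north. Direction back to start is (34.97, -8.17): bearing = atan2(34.97, -8.17) mod 360° = 103.16° ≈ 103°.

103°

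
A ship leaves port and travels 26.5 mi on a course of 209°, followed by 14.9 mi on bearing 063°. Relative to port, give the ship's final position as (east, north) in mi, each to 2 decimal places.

(0.43, -16.41)

Leg 1 (209°, 26.5 mi): east 26.5 sin 209° = -12.85, north 26.5 cos 209° = -23.18
Leg 2 (063°, 14.9 mi): east 14.9 sin 63° = 13.28, north 14.9 cos 63° = 6.76
Summing: 0.43 mi east, -16.41 mi north → (0.43, -16.41).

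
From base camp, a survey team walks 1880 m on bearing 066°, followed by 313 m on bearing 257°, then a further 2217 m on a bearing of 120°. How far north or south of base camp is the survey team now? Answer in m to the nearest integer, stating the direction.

Leg 1 (066°, 1880 m): east 1880 sin 66° = 1717.47, north 1880 cos 66° = 764.66
Leg 2 (257°, 313 m): east 313 sin 257° = -304.98, north 313 cos 257° = -70.41
Leg 3 (120°, 2217 m): east 2217 sin 120° = 1919.98, north 2217 cos 120° = -1108.50
Net north component: -414.24 m.

414 m south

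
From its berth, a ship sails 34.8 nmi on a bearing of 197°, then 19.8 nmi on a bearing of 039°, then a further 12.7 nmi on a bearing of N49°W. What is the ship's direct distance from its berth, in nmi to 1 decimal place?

Leg 1 (197°, 34.8 nmi): east 34.8 sin 197° = -10.17, north 34.8 cos 197° = -33.28
Leg 2 (039°, 19.8 nmi): east 19.8 sin 39° = 12.46, north 19.8 cos 39° = 15.39
Leg 3 (N49°W, 12.7 nmi): east 12.7 sin 311° = -9.58, north 12.7 cos 311° = 8.33
Net: -7.30 east, -9.56 north. Distance = √((-7.30)² + (-9.56)²) = 12.028 nmi.

12.0 nmi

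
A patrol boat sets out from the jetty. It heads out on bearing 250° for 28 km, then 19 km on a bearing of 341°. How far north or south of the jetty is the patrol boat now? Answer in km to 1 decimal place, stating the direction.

8.4 km north

Leg 1 (250°, 28 km): east 28 sin 250° = -26.31, north 28 cos 250° = -9.58
Leg 2 (341°, 19 km): east 19 sin 341° = -6.19, north 19 cos 341° = 17.96
Net north component: 8.39 km.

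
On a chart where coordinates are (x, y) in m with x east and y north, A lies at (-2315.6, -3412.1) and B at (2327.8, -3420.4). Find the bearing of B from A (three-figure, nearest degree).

Δeast = 2327.8 − -2315.6 = 4643.40; Δnorth = -3420.4 − -3412.1 = -8.30.
Bearing = atan2(Δeast, Δnorth) mod 360° = 90.10° ≈ 090°.

090°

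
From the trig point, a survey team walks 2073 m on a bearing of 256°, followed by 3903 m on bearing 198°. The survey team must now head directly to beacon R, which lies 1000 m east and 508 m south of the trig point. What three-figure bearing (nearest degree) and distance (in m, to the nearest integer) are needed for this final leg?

Leg 1 (256°, 2073 m): east 2073 sin 256° = -2011.42, north 2073 cos 256° = -501.50
Leg 2 (198°, 3903 m): east 3903 sin 198° = -1206.09, north 3903 cos 198° = -3711.97
Current position: (-3217.52, -4213.48). Target: (1000, -508). Remaining: Δeast = 4217.52, Δnorth = 3705.48.
Bearing = atan2(4217.52, 3705.48) mod 360° = 48.70°; distance = √((4217.52)² + (3705.48)²) = 5614.090 m.

049°, 5614 m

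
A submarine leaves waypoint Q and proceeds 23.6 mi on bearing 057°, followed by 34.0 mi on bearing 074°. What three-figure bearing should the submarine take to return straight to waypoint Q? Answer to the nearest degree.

Leg 1 (057°, 23.6 mi): east 23.6 sin 57° = 19.79, north 23.6 cos 57° = 12.85
Leg 2 (074°, 34.0 mi): east 34.0 sin 74° = 32.68, north 34.0 cos 74° = 9.37
Net displacement: 52.48 east, 22.23 north. Direction back to start is (-52.48, -22.23): bearing = atan2(-52.48, -22.23) mod 360° = 247.05° ≈ 247°.

247°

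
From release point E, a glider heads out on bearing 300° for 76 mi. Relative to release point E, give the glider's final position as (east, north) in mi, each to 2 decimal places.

Leg 1 (300°, 76 mi): east 76 sin 300° = -65.82, north 76 cos 300° = 38.00
Summing: -65.82 mi east, 38.00 mi north → (-65.82, 38.00).

(-65.82, 38.00)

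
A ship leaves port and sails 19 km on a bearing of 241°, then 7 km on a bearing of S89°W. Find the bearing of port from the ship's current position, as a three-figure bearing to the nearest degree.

068°

Leg 1 (241°, 19 km): east 19 sin 241° = -16.62, north 19 cos 241° = -9.21
Leg 2 (S89°W, 7 km): east 7 sin 269° = -7.00, north 7 cos 269° = -0.12
Net displacement: -23.62 east, -9.33 north. Direction back to start is (23.62, 9.33): bearing = atan2(23.62, 9.33) mod 360° = 68.44° ≈ 068°.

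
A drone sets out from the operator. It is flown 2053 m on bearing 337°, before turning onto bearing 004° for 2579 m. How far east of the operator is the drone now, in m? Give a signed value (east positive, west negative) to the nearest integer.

Leg 1 (337°, 2053 m): east 2053 sin 337° = -802.17, north 2053 cos 337° = 1889.80
Leg 2 (004°, 2579 m): east 2579 sin 4° = 179.90, north 2579 cos 4° = 2572.72
Net east component: -622.27 m.

-622 m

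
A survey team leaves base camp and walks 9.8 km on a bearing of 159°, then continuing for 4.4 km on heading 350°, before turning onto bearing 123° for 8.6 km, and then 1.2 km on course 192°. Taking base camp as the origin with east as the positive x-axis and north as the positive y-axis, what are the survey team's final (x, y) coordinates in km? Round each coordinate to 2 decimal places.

Leg 1 (159°, 9.8 km): east 9.8 sin 159° = 3.51, north 9.8 cos 159° = -9.15
Leg 2 (350°, 4.4 km): east 4.4 sin 350° = -0.76, north 4.4 cos 350° = 4.33
Leg 3 (123°, 8.6 km): east 8.6 sin 123° = 7.21, north 8.6 cos 123° = -4.68
Leg 4 (192°, 1.2 km): east 1.2 sin 192° = -0.25, north 1.2 cos 192° = -1.17
Summing: 9.71 km east, -10.67 km north → (9.71, -10.67).

(9.71, -10.67)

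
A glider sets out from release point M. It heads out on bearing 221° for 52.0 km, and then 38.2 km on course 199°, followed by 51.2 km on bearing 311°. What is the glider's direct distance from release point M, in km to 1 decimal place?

Leg 1 (221°, 52.0 km): east 52.0 sin 221° = -34.12, north 52.0 cos 221° = -39.24
Leg 2 (199°, 38.2 km): east 38.2 sin 199° = -12.44, north 38.2 cos 199° = -36.12
Leg 3 (311°, 51.2 km): east 51.2 sin 311° = -38.64, north 51.2 cos 311° = 33.59
Net: -85.19 east, -41.77 north. Distance = √((-85.19)² + (-41.77)²) = 94.883 km.

94.9 km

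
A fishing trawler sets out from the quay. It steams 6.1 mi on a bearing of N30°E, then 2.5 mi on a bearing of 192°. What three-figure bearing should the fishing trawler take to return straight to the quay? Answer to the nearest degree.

222°

Leg 1 (N30°E, 6.1 mi): east 6.1 sin 30° = 3.05, north 6.1 cos 30° = 5.28
Leg 2 (192°, 2.5 mi): east 2.5 sin 192° = -0.52, north 2.5 cos 192° = -2.45
Net displacement: 2.53 east, 2.84 north. Direction back to start is (-2.53, -2.84): bearing = atan2(-2.53, -2.84) mod 360° = 221.72° ≈ 222°.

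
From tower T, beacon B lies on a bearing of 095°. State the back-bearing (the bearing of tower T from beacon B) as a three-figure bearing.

Back-bearing = 095° + 180° = 275°.

275°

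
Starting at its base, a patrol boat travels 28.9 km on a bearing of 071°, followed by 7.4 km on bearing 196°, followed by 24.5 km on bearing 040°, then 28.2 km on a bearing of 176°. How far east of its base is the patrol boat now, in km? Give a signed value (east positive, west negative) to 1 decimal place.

Leg 1 (071°, 28.9 km): east 28.9 sin 71° = 27.33, north 28.9 cos 71° = 9.41
Leg 2 (196°, 7.4 km): east 7.4 sin 196° = -2.04, north 7.4 cos 196° = -7.11
Leg 3 (040°, 24.5 km): east 24.5 sin 40° = 15.75, north 24.5 cos 40° = 18.77
Leg 4 (176°, 28.2 km): east 28.2 sin 176° = 1.97, north 28.2 cos 176° = -28.13
Net east component: 43.00 km.

43.0 km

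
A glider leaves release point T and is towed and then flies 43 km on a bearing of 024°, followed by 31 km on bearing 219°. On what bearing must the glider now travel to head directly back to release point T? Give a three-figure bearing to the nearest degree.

Leg 1 (024°, 43 km): east 43 sin 24° = 17.49, north 43 cos 24° = 39.28
Leg 2 (219°, 31 km): east 31 sin 219° = -19.51, north 31 cos 219° = -24.09
Net displacement: -2.02 east, 15.19 north. Direction back to start is (2.02, -15.19): bearing = atan2(2.02, -15.19) mod 360° = 172.43° ≈ 172°.

172°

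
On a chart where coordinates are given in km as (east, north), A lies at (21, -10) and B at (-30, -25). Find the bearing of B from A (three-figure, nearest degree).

254°

Δeast = -30 − 21 = -51.00; Δnorth = -25 − -10 = -15.00.
Bearing = atan2(Δeast, Δnorth) mod 360° = 253.61° ≈ 254°.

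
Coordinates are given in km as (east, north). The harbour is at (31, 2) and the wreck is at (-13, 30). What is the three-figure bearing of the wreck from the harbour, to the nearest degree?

Δeast = -13 − 31 = -44.00; Δnorth = 30 − 2 = 28.00.
Bearing = atan2(Δeast, Δnorth) mod 360° = 302.47° ≈ 302°.

302°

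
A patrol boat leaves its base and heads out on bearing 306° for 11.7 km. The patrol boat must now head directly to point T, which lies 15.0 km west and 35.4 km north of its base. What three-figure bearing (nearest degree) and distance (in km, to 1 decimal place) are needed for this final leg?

349°, 29.1 km

Leg 1 (306°, 11.7 km): east 11.7 sin 306° = -9.47, north 11.7 cos 306° = 6.88
Current position: (-9.47, 6.88). Target: (-15.0, 35.4). Remaining: Δeast = -5.53, Δnorth = 28.52.
Bearing = atan2(-5.53, 28.52) mod 360° = 349.02°; distance = √((-5.53)² + (28.52)²) = 29.055 km.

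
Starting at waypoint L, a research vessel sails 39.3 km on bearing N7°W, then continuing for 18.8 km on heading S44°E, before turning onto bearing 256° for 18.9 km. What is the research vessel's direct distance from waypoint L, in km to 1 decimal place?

23.2 km

Leg 1 (N7°W, 39.3 km): east 39.3 sin 353° = -4.79, north 39.3 cos 353° = 39.01
Leg 2 (S44°E, 18.8 km): east 18.8 sin 136° = 13.06, north 18.8 cos 136° = -13.52
Leg 3 (256°, 18.9 km): east 18.9 sin 256° = -18.34, north 18.9 cos 256° = -4.57
Net: -10.07 east, 20.91 north. Distance = √((-10.07)² + (20.91)²) = 23.209 km.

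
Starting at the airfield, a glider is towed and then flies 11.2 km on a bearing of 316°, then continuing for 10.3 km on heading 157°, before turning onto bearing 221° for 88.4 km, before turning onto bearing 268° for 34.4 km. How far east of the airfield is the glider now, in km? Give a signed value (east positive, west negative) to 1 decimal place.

Leg 1 (316°, 11.2 km): east 11.2 sin 316° = -7.78, north 11.2 cos 316° = 8.06
Leg 2 (157°, 10.3 km): east 10.3 sin 157° = 4.02, north 10.3 cos 157° = -9.48
Leg 3 (221°, 88.4 km): east 88.4 sin 221° = -58.00, north 88.4 cos 221° = -66.72
Leg 4 (268°, 34.4 km): east 34.4 sin 268° = -34.38, north 34.4 cos 268° = -1.20
Net east component: -96.13 km.

-96.1 km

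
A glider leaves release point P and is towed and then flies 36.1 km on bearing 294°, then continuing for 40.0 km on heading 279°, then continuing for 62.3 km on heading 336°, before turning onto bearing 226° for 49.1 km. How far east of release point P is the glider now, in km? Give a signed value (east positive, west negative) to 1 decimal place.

-133.1 km

Leg 1 (294°, 36.1 km): east 36.1 sin 294° = -32.98, north 36.1 cos 294° = 14.68
Leg 2 (279°, 40.0 km): east 40.0 sin 279° = -39.51, north 40.0 cos 279° = 6.26
Leg 3 (336°, 62.3 km): east 62.3 sin 336° = -25.34, north 62.3 cos 336° = 56.91
Leg 4 (226°, 49.1 km): east 49.1 sin 226° = -35.32, north 49.1 cos 226° = -34.11
Net east component: -133.15 km.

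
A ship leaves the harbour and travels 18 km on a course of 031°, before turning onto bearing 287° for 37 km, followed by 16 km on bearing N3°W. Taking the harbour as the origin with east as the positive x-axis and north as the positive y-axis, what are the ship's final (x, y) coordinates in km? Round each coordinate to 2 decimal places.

(-26.95, 42.22)

Leg 1 (031°, 18 km): east 18 sin 31° = 9.27, north 18 cos 31° = 15.43
Leg 2 (287°, 37 km): east 37 sin 287° = -35.38, north 37 cos 287° = 10.82
Leg 3 (N3°W, 16 km): east 16 sin 357° = -0.84, north 16 cos 357° = 15.98
Summing: -26.95 km east, 42.22 km north → (-26.95, 42.22).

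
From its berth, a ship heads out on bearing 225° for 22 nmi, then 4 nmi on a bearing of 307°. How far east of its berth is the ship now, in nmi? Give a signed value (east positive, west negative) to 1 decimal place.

Leg 1 (225°, 22 nmi): east 22 sin 225° = -15.56, north 22 cos 225° = -15.56
Leg 2 (307°, 4 nmi): east 4 sin 307° = -3.19, north 4 cos 307° = 2.41
Net east component: -18.75 nmi.

-18.8 nmi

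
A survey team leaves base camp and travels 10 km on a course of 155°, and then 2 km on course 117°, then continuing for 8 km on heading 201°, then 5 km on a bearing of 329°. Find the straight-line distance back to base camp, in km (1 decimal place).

13.2 km

Leg 1 (155°, 10 km): east 10 sin 155° = 4.23, north 10 cos 155° = -9.06
Leg 2 (117°, 2 km): east 2 sin 117° = 1.78, north 2 cos 117° = -0.91
Leg 3 (201°, 8 km): east 8 sin 201° = -2.87, north 8 cos 201° = -7.47
Leg 4 (329°, 5 km): east 5 sin 329° = -2.58, north 5 cos 329° = 4.29
Net: 0.57 east, -13.15 north. Distance = √((0.57)² + (-13.15)²) = 13.166 km.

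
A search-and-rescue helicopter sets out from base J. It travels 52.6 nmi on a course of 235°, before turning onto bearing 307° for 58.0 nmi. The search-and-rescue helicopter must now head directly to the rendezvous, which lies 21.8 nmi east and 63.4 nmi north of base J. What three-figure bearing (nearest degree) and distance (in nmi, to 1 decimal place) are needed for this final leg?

Leg 1 (235°, 52.6 nmi): east 52.6 sin 235° = -43.09, north 52.6 cos 235° = -30.17
Leg 2 (307°, 58.0 nmi): east 58.0 sin 307° = -46.32, north 58.0 cos 307° = 34.91
Current position: (-89.41, 4.74). Target: (21.8, 63.4). Remaining: Δeast = 111.21, Δnorth = 58.66.
Bearing = atan2(111.21, 58.66) mod 360° = 62.19°; distance = √((111.21)² + (58.66)²) = 125.733 nmi.

062°, 125.7 nmi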